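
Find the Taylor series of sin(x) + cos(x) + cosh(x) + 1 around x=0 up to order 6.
x^5/120 + x^4/12 - x^3/6 + x + 3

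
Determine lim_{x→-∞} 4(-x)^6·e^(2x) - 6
The product is a 0·∞ indeterminate form at x → -∞.
Rewrite the product as 4(-x)^6 / e^(-2x) (an ∞/∞ form) and apply L'Hôpital, or use the standard hierarchy e^(2|x|) ≫ |(-x)^6| as x → -∞.
The indeterminate product → 0, so the limit = -6.

Final answer: -6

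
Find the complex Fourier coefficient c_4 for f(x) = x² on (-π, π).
Compute the real Fourier coefficients first: a_4 = 1/4, b_4 = 0.
Then c_4 = (a_4 − i·b_4)/2 = 1/8.

Final answer: 1/8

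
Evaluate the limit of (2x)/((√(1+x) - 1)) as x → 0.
Both numerator and denominator → 0 as x → 0; this is a 0/0 indeterminate form.
Expand each to leading order near x = 0: numerator ~ 2·x, denominator ~ x/2.
The limit of the ratio is 4.

Final answer: 4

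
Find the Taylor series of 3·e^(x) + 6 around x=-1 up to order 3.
(3 + 6·e)·e^(-1) + 3·e^(-1)·(x + 1) + 3·e^(-1)·(x + 1)^2/2 + e^(-1)·(x + 1)^3/2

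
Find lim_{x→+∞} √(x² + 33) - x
This is an ∞ − ∞ indeterminate form.
Multiply and divide by the conjugate √(x²+33) + x; the x² terms cancel, leaving 33/(√(x²+33)+x) → 0.
Limit = 0.

Final answer: 0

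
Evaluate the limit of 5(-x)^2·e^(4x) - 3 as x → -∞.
The product is a 0·∞ indeterminate form at x → -∞.
Rewrite the product as 5(-x)^2 / e^(-4x) (an ∞/∞ form) and apply L'Hôpital, or use the standard hierarchy e^(4|x|) ≫ |(-x)^2| as x → -∞.
The indeterminate product → 0, so the limit = -3.

Final answer: -3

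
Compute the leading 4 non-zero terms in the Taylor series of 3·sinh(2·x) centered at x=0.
8·x^7/105 + 4·x^5/5 + 4·x^3 + 6·x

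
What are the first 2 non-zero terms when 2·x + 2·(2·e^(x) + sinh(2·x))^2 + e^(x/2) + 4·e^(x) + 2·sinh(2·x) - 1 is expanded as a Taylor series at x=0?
85·x/2 + 12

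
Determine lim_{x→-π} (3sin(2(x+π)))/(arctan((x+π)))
Both numerator and denominator → 0 as x → -π; this is a 0/0 indeterminate form.
Expand each to leading order near x = -π: numerator ~ 6·(x + π), denominator ~ (x + π).
The limit of the ratio is 6.

Final answer: 6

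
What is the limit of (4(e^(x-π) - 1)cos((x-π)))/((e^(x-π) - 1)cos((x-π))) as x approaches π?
Both numerator and denominator → 0 as x → π; this is a 0/0 indeterminate form.
Expand each to leading order near x = π: numerator ~ 4·(x - π), denominator ~ (x - π).
The limit of the ratio is 4.

Final answer: 4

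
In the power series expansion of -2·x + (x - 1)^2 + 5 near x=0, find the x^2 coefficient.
Expand to order 2: -2·x + (x - 1)^2 + 5 = x^2 - 4·x + 6 + O(x^3).
The coefficient of x^2 is 1.

Final answer: 1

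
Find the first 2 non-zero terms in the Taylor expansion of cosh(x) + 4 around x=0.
x^2/2 + 5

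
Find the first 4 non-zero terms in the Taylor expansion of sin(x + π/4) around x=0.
-√(2)·x^3/12 - √(2)·x^2/4 + √(2)·x/2 + √(2)/2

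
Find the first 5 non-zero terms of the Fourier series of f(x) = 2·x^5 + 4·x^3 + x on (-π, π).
(-72·π^2 + 4·π^4 + 434)·sin(x) + (-2·π^4 - 10 + 6·π^2)·sin(2·x) + (-8·π^2/27 + 70/81 + 4·π^4/3)·sin(3·x) + (-π^4 - 3·π^2/4 - 7/32)·sin(4·x) + (106/625 + 24·π^2/25 + 4·π^4/5)·sin(5·x)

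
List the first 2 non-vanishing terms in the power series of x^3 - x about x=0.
x^3 - x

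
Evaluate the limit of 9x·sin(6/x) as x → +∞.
As x → +∞: let u = 6/x → 0⁺; then 9·x·sin(6/x) = 9·6·sin(u)/u → 9·6·1 = 54.
Limit = 54.

Final answer: 54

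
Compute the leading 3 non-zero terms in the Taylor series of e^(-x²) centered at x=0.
x^4/2 - x^2 + 1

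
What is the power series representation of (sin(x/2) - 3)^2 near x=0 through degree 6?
x^6/1440 - x^5/640 - x^4/48 + x^3/8 + x^2/4 - 3·x + 9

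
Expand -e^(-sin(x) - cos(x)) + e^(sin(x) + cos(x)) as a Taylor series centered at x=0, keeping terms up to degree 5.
x^5·(e^(-1)/60 + e/10) + x^4·(-5·e/24 - 5·e^(-1)/24) + x^3·(-e/2 + e^(-1)/2) - x^2·e^(-1) + x·(e^(-1) + e) - e^(-1) + e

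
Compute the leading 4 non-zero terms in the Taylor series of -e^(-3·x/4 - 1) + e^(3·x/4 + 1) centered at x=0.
x^3·(9·e^(-1)/128 + 9·e/128) + x^2·(-9·e^(-1)/32 + 9·e/32) + x·(3·e^(-1)/4 + 3·e/4) - e^(-1) + e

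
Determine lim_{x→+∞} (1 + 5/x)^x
As x → +∞: this is the defining limit (1 + 5/x)^x → e^5.
Limit = e^(5).

Final answer: e^(5)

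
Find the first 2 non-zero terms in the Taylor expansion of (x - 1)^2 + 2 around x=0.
3 - 2·x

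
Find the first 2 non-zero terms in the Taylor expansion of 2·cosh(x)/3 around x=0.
x^2/3 + 2/3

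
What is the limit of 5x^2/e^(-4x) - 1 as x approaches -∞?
The quotient is an ∞/∞ indeterminate form as x → -∞.
Compare growth rates of the dominant terms (exponentials ≫ polynomials ≫ logarithms), or apply L'Hôpital's rule; the quotient → 0.
Adding the constant: 0 - 1 = -1. Limit = -1.

Final answer: -1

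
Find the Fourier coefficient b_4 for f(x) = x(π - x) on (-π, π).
b_4 = (1/π) ∫_{-π}^{π} f(x)·sin(4x) dx.
Evaluate the integral (use parity and integration by parts as needed): b_4 = -π/2.

Final answer: -π/2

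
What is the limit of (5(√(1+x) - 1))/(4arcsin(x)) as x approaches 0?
Both numerator and denominator → 0 as x → 0; this is a 0/0 indeterminate form.
Expand each to leading order near x = 0: numerator ~ 5·x/2, denominator ~ 4·x.
The limit of the ratio is 5/8.

Final answer: 5/8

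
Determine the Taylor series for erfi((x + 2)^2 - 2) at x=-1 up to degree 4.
-erfi(1) + 4·e·(x + 1)/√(π) - 6·e·(x + 1)^2/√(π) + 8·e·(x + 1)^3/√(π) - 14·e·(x + 1)^4/(3·√(π))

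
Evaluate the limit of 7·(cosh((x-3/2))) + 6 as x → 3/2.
Direct substitution at x = 3/2 gives 13.

Final answer: 13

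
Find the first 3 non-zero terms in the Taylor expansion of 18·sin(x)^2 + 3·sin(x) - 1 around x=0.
18·x^2 + 3·x - 1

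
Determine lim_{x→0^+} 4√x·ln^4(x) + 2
The product is a 0·∞ indeterminate form at x → 0⁺.
Rewrite the product as 4·ln^4(x) / x^(-1/2) and apply L'Hôpital, or use the standard hierarchy x^(-1/2) ≫ |ln x|^4 as x → 0⁺.
The indeterminate product → 0, so the limit = 2.

Final answer: 2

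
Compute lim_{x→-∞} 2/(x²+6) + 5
Evaluate the dominant behaviour as x → -∞; each term tends to a finite value or vanishes.
Limit = 5.

Final answer: 5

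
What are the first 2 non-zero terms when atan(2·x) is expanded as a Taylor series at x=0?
-8·x^3/3 + 2·x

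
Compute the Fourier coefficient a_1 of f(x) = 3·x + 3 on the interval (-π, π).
a_1 = (1/π) ∫_{-π}^{π} f(x)·cos(1x) dx.
Evaluate the integral (use parity and integration by parts as needed): a_1 = 0.

Final answer: 0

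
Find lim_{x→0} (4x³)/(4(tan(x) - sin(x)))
Both numerator and denominator → 0 as x → 0; this is a 0/0 indeterminate form.
Expand each to leading order near x = 0: numerator ~ 4·x^3, denominator ~ 2·x^3.
The limit of the ratio is 2.

Final answer: 2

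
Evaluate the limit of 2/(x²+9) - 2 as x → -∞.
Evaluate the dominant behaviour as x → -∞; each term tends to a finite value or vanishes.
Limit = -2.

Final answer: -2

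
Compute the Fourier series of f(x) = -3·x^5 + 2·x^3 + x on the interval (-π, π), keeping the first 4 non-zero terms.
(-742 - 6·π^4 + 124·π^2)·sin(x) + (-17·π^2 + 49/2 + 3·π^4)·sin(2·x) + (-2·π^4 - 86/27 + 52·π^2/9)·sin(3·x) + (-23·π^2/8 + 37/64 + 3·π^4/2)·sin(4·x)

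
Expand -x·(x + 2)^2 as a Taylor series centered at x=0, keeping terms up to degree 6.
-x^3 - 4·x^2 - 4·x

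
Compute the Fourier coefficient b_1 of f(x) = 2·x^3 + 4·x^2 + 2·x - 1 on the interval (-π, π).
b_1 = (1/π) ∫_{-π}^{π} f(x)·sin(1x) dx.
Evaluate the integral (use parity and integration by parts as needed): b_1 = -20 + 4·π^2.

Final answer: -20 + 4·π^2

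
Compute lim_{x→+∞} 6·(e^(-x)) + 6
Evaluate the dominant behaviour as x → +∞; each term tends to a finite value or vanishes.
Limit = 6.

Final answer: 6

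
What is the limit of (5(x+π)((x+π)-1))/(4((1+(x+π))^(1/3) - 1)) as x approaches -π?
Both numerator and denominator → 0 as x → -π; this is a 0/0 indeterminate form.
Expand each to leading order near x = -π: numerator ~ -5·(x + π), denominator ~ 4·(x + π)/3.
The limit of the ratio is -15/4.

Final answer: -15/4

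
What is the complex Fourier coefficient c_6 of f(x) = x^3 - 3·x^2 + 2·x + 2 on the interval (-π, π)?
Compute the real Fourier coefficients first: a_6 = -1/3, b_6 = -π^2/3 - 11/18.
Then c_6 = (a_6 − i·b_6)/2 = -1/6 + 11·i/36 + i·π^2/6.

Final answer: -1/6 + 11·i/36 + i·π^2/6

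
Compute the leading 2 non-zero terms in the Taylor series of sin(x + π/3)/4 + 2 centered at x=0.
x/8 + √(3)/8 + 2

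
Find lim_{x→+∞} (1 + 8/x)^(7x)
As x → +∞: write (1 + 8/x)^(7x) = ((1 + 8/x)^x)^7 → (e^8)^7 = e^56.
Limit = e^(56).

Final answer: e^(56)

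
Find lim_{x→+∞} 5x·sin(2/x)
As x → +∞: let u = 2/x → 0⁺; then 5·x·sin(2/x) = 5·2·sin(u)/u → 5·2·1 = 10.
Limit = 10.

Final answer: 10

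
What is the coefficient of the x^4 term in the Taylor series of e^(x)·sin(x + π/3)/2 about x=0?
Expand to order 4: e^(x)·sin(x + π/3)/2 = -√(3)·x^4/24 + x^3·(1/12 - √(3)/12) + x^2/4 + x·(1/4 + √(3)/4) + √(3)/4 + O(x^5).
The coefficient of x^4 is -√(3)/24.

Final answer: -√(3)/24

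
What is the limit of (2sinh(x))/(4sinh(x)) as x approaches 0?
Both numerator and denominator → 0 as x → 0; this is a 0/0 indeterminate form.
Expand each to leading order near x = 0: numerator ~ 2·x, denominator ~ 4·x.
The limit of the ratio is 1/2.

Final answer: 1/2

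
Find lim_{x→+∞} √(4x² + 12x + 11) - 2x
As x → +∞: multiply by the conjugate to get (12x+11)/(√(4x²+12x+11)+2x); the denominator ~ 4x, so the limit is 12/4 = 3.
Limit = 3.

Final answer: 3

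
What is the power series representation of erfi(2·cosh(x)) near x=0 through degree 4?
25·x^4·e^(4)/(6·√(π)) + 2·x^2·e^(4)/√(π) + erfi(2)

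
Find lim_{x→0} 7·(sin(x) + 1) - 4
Direct substitution at x = 0 gives 3.

Final answer: 3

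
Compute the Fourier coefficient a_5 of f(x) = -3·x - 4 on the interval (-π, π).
a_5 = (1/π) ∫_{-π}^{π} f(x)·cos(5x) dx.
Evaluate the integral (use parity and integration by parts as needed): a_5 = 0.

Final answer: 0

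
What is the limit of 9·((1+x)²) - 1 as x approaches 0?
Direct substitution at x = 0 gives 8.

Final answer: 8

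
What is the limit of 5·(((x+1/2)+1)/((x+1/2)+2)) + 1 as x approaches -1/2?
Direct substitution at x = -1/2 gives 7/2.

Final answer: 7/2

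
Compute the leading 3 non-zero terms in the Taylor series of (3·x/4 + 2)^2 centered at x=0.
9·x^2/16 + 3·x + 4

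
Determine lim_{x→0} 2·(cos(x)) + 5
Direct substitution at x = 0 gives 7.

Final answer: 7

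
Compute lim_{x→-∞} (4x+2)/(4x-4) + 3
Evaluate the dominant behaviour as x → -∞; each term tends to a finite value or vanishes.
Limit = 4.

Final answer: 4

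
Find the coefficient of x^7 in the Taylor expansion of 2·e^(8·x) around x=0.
Expand to order 7: 2·e^(8·x) = 262144·x^7/315 + 32768·x^6/45 + 8192·x^5/15 + 1024·x^4/3 + 512·x^3/3 + 64·x^2 + 16·x + 2 + O(x^8).
The coefficient of x^7 is 262144/315.

Final answer: 262144/315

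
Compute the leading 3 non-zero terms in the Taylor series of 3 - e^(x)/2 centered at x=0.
-x^2/4 - x/2 + 5/2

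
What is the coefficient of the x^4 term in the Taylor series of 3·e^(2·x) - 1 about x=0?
Expand to order 4: 3·e^(2·x) - 1 = 2·x^4 + 4·x^3 + 6·x^2 + 6·x + 2 + O(x^5).
The coefficient of x^4 is 2.

Final answer: 2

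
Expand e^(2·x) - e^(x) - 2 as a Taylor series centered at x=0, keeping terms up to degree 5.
31·x^5/120 + 5·x^4/8 + 7·x^3/6 + 3·x^2/2 + x - 2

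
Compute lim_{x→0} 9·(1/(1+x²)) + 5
Direct substitution at x = 0 gives 14.

Final answer: 14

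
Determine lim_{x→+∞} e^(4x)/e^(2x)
This is an ∞/∞ indeterminate form as x → +∞.
Rewrite e^(4x)/e^(2x) = e^((4−2)x) = e^(2x); the exponent coefficient is 2 > 0 so e^(2x) → ∞.
Limit = ∞.

Final answer: ∞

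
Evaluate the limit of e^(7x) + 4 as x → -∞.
Evaluate the dominant behaviour as x → -∞; each term tends to a finite value or vanishes.
Limit = 4.

Final answer: 4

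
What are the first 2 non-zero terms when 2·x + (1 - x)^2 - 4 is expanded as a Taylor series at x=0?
x^2 - 3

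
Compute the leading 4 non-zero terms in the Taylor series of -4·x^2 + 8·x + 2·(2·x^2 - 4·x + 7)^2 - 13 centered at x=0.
-32·x^3 + 84·x^2 - 104·x + 85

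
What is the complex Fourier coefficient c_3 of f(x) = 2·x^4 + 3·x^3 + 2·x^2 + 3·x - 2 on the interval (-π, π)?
Compute the real Fourier coefficients first: a_3 = 8/27 - 16·π^2/9, b_3 = 2/3 + 2·π^2.
Then c_3 = (a_3 − i·b_3)/2 = -8·π^2/9 + 4/27 - i·π^2 - i/3.

Final answer: -8·π^2/9 + 4/27 - i·π^2 - i/3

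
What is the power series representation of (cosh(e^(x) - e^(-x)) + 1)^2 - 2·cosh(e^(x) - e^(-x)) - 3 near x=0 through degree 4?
20·x^4/3 + 4·x^2 - 1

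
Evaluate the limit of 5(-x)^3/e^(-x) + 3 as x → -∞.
The quotient is an ∞/∞ indeterminate form as x → -∞.
Compare growth rates of the dominant terms (exponentials ≫ polynomials ≫ logarithms), or apply L'Hôpital's rule; the quotient → 0.
Adding the constant: 0 + 3 = 3. Limit = 3.

Final answer: 3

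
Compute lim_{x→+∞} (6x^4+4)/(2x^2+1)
This is an ∞/∞ indeterminate form as x → +∞.
Divide numerator and denominator by x^4 and let the lower-order terms vanish; the numerator's degree 4 exceeds the denominator's degree 2, so the quotient diverges.
Limit = ∞.

Final answer: ∞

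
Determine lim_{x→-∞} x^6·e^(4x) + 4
The product is a 0·∞ indeterminate form at x → -∞.
Rewrite the product as x^6 / e^(-4x) (an ∞/∞ form) and apply L'Hôpital, or use the standard hierarchy e^(4|x|) ≫ |x^6| as x → -∞.
The indeterminate product → 0, so the limit = 4.

Final answer: 4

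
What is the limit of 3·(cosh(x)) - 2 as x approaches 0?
Direct substitution at x = 0 gives 1.

Final answer: 1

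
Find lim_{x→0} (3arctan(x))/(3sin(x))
Both numerator and denominator → 0 as x → 0; this is a 0/0 indeterminate form.
Expand each to leading order near x = 0: numerator ~ 3·x, denominator ~ 3·x.
The limit of the ratio is 1.

Final answer: 1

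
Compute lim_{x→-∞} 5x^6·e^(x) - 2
The product is a 0·∞ indeterminate form at x → -∞.
Rewrite the product as 5x^6 / e^(-x) (an ∞/∞ form) and apply L'Hôpital, or use the standard hierarchy e^(|x|) ≫ |x^6| as x → -∞.
The indeterminate product → 0, so the limit = -2.

Final answer: -2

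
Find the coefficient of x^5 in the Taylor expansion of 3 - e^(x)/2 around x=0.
Expand to order 5: 3 - e^(x)/2 = -x^5/240 - x^4/48 - x^3/12 - x^2/4 - x/2 + 5/2 + O(x^6).
The coefficient of x^5 is -1/240.

Final answer: -1/240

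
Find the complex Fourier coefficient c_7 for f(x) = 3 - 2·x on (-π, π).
Compute the real Fourier coefficients first: a_7 = 0, b_7 = -4/7.
Then c_7 = (a_7 − i·b_7)/2 = 2·i/7.

Final answer: 2·i/7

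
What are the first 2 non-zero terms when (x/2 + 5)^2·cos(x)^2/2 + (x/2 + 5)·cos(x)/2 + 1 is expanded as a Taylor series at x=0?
11·x/4 + 16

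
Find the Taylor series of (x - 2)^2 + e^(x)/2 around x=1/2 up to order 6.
e^(1/2)/2 + 9/4 + (-3 + e^(1/2)/2)·(x - 1/2) + (e^(1/2)/4 + 1)·(x - 1/2)^2 + e^(1/2)·(x - 1/2)^3/12 + e^(1/2)·(x - 1/2)^4/48 + e^(1/2)·(x - 1/2)^5/240 + e^(1/2)·(x - 1/2)^6/1440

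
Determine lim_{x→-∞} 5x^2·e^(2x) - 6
The product is a 0·∞ indeterminate form at x → -∞.
Rewrite the product as 5x^2 / e^(-2x) (an ∞/∞ form) and apply L'Hôpital, or use the standard hierarchy e^(2|x|) ≫ |x^2| as x → -∞.
The indeterminate product → 0, so the limit = -6.

Final answer: -6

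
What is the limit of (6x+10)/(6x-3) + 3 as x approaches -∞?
Evaluate the dominant behaviour as x → -∞; each term tends to a finite value or vanishes.
Limit = 4.

Final answer: 4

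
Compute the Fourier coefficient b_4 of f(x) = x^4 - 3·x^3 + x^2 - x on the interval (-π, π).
b_4 = (1/π) ∫_{-π}^{π} f(x)·sin(4x) dx.
Evaluate the integral (use parity and integration by parts as needed): b_4 = -1/16 + 3·π^2/2.

Final answer: -1/16 + 3·π^2/2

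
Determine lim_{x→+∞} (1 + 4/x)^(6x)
As x → +∞: write (1 + 4/x)^(6x) = ((1 + 4/x)^x)^6 → (e^4)^6 = e^24.
Limit = e^(24).

Final answer: e^(24)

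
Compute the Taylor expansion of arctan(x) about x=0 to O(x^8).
-x^7/7 + x^5/5 - x^3/3 + x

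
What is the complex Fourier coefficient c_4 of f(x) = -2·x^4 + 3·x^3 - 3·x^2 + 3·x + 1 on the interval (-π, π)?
Compute the real Fourier coefficients first: a_4 = -π^2 - 3/8, b_4 = -3·π^2/2 - 15/16.
Then c_4 = (a_4 − i·b_4)/2 = -π^2/2 - 3/16 + 15·i/32 + 3·i·π^2/4.

Final answer: -π^2/2 - 3/16 + 15·i/32 + 3·i·π^2/4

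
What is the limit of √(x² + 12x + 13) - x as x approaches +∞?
This is an ∞ − ∞ indeterminate form.
Multiply and divide by the conjugate √(x²+12x + 13) + x; the x² terms cancel, leaving (12x + 13)/(√(x²+12x + 13)+x) → 12/2 = 6.
Limit = 6.

Final answer: 6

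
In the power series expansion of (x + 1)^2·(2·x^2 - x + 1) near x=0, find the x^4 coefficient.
Expand to order 4: (x + 1)^2·(2·x^2 - x + 1) = 2·x^4 + 3·x^3 + x^2 + x + 1 + O(x^5).
The coefficient of x^4 is 2.

Final answer: 2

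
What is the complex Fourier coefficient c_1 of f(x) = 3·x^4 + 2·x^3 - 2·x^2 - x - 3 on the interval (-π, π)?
Compute the real Fourier coefficients first: a_1 = 152 - 24·π^2, b_1 = -26 + 4·π^2.
Then c_1 = (a_1 − i·b_1)/2 = -12·π^2 + 76 - 2·i·π^2 + 13·i.

Final answer: -12·π^2 + 76 - 2·i·π^2 + 13·i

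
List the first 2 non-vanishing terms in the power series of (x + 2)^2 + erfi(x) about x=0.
x·(2/√(π) + 4) + 4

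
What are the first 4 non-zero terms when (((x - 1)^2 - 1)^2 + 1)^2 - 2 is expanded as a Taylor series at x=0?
18·x^4 - 8·x^3 + 8·x^2 - 1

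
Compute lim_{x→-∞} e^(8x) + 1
Evaluate the dominant behaviour as x → -∞; each term tends to a finite value or vanishes.
Limit = 1.

Final answer: 1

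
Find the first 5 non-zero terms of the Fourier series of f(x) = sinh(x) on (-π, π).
sin(x)·sinh(π)/π - 4·sin(2·x)·sinh(π)/(5·π) + 3·sin(3·x)·sinh(π)/(5·π) - 8·sin(4·x)·sinh(π)/(17·π) + 5·sin(5·x)·sinh(π)/(13·π)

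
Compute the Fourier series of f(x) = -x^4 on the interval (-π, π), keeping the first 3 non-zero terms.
(-48 + 8·π^2)·cos(x) + (3 - 2·π^2)·cos(2·x) - π^4/5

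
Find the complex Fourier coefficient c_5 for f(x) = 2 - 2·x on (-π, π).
Compute the real Fourier coefficients first: a_5 = 0, b_5 = -4/5.
Then c_5 = (a_5 − i·b_5)/2 = 2·i/5.

Final answer: 2·i/5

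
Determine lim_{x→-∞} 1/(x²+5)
Evaluate the dominant behaviour as x → -∞; each term tends to a finite value or vanishes.
Limit = 0.

Final answer: 0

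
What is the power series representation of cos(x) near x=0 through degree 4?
x^4/24 - x^2/2 + 1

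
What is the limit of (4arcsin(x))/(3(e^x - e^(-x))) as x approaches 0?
Both numerator and denominator → 0 as x → 0; this is a 0/0 indeterminate form.
Expand each to leading order near x = 0: numerator ~ 4·x, denominator ~ 6·x.
The limit of the ratio is 2/3.

Final answer: 2/3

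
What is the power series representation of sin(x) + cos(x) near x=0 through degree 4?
x^4/24 - x^3/6 - x^2/2 + x + 1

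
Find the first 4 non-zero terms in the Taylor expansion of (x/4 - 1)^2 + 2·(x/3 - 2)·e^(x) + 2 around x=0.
-x^3/3 - 61·x^2/48 - 23·x/6 - 1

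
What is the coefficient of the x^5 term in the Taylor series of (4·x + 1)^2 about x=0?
Expand to order 5: (4·x + 1)^2 = 16·x^2 + 8·x + 1 + O(x^6).
The coefficient of x^5 is 0.

Final answer: 0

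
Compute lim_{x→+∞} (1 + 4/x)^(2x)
As x → +∞: write (1 + 4/x)^(2x) = ((1 + 4/x)^x)^2 → (e^4)^2 = e^8.
Limit = e^(8).

Final answer: e^(8)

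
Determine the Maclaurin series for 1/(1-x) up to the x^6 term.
x^6 + x^5 + x^4 + x^3 + x^2 + x + 1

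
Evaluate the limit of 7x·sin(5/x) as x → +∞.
As x → +∞: let u = 5/x → 0⁺; then 7·x·sin(5/x) = 7·5·sin(u)/u → 7·5·1 = 35.
Limit = 35.

Final answer: 35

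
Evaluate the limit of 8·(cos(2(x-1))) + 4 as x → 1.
Direct substitution at x = 1 gives 12.

Final answer: 12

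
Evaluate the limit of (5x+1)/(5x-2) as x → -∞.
Evaluate the dominant behaviour as x → -∞; each term tends to a finite value or vanishes.
Limit = 1.

Final answer: 1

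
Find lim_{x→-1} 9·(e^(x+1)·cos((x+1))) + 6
Direct substitution at x = -1 gives 15.

Final answer: 15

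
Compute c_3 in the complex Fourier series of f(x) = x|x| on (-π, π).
Compute the real Fourier coefficients first: a_3 = 0, b_3 = (-8 + 18·π^2)/(27·π).
Then c_3 = (a_3 − i·b_3)/2 = -i·π/3 + 4·i/(27·π).

Final answer: -i·π/3 + 4·i/(27·π)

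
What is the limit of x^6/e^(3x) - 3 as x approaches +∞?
The quotient is an ∞/∞ indeterminate form as x → +∞.
The exponential denominator e^(3x) dominates the polynomial numerator (e^x ≫ x^6 as x → ∞), so the quotient → 0.
Adding the constant: 0 - 3 = -3. Limit = -3.

Final answer: -3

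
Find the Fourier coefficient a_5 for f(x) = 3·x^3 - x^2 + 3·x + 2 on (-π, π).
a_5 = (1/π) ∫_{-π}^{π} f(x)·cos(5x) dx.
Evaluate the integral (use parity and integration by parts as needed): a_5 = 4/25.

Final answer: 4/25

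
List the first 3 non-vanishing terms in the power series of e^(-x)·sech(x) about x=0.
x^3/3 - x + 1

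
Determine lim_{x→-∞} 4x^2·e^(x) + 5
The product is a 0·∞ indeterminate form at x → -∞.
Rewrite the product as 4x^2 / e^(-x) (an ∞/∞ form) and apply L'Hôpital, or use the standard hierarchy e^(|x|) ≫ |x^2| as x → -∞.
The indeterminate product → 0, so the limit = 5.

Final answer: 5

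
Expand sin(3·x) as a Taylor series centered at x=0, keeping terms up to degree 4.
-9·x^3/2 + 3·x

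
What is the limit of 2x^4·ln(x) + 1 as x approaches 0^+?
The product is a 0·∞ indeterminate form at x → 0⁺.
Rewrite the product as 2·ln(x) / x^(-4) and apply L'Hôpital, or use the standard hierarchy x^(-4) ≫ |ln x| as x → 0⁺.
The indeterminate product → 0, so the limit = 1.

Final answer: 1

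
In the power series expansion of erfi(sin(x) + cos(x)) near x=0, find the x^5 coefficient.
Expand to order 5: erfi(sin(x) + cos(x)) = -21·e·x^5/(20·√(π)) - 17·e·x^4/(12·√(π)) - e·x^3/(3·√(π)) + e·x^2/√(π) + 2·e·x/√(π) + erfi(1) + O(x^6).
The coefficient of x^5 is -21·e/(20·√(π)).

Final answer: -21·e/(20·√(π))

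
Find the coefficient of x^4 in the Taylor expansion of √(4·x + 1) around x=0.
Expand to order 4: √(4·x + 1) = -10·x^4 + 4·x^3 - 2·x^2 + 2·x + 1 + O(x^5).
The coefficient of x^4 is -10.

Final answer: -10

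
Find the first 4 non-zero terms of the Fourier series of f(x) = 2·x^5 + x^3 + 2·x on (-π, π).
(-78·π^2 + 4·π^4 + 472)·sin(x) + (-2·π^4 - 31/2 + 9·π^2)·sin(2·x) + (-62·π^2/27 + 232/81 + 4·π^4/3)·sin(3·x) + (-π^4 - 41/32 + 3·π^2/4)·sin(4·x)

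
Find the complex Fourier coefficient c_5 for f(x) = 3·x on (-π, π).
Compute the real Fourier coefficients first: a_5 = 0, b_5 = 6/5.
Then c_5 = (a_5 − i·b_5)/2 = -3·i/5.

Final answer: -3·i/5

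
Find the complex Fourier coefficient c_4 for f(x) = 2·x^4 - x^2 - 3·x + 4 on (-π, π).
Compute the real Fourier coefficients first: a_4 = -5/8 + π^2, b_4 = 3/2.
Then c_4 = (a_4 − i·b_4)/2 = -5/16 + π^2/2 - 3·i/4.

Final answer: -5/16 + π^2/2 - 3·i/4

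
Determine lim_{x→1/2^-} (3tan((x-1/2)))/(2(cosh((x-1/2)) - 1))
Both numerator and denominator → 0 as x → 1/2^-; this is a 0/0 indeterminate form.
Expand each to leading order near x = 1/2: numerator ~ 3·(x - 1/2), denominator ~ (x - 1/2)^2.
The limit of the ratio is -∞.

Final answer: -∞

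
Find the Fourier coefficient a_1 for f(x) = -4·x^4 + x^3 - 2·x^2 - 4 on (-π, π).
a_1 = (1/π) ∫_{-π}^{π} f(x)·cos(1x) dx.
Evaluate the integral (use parity and integration by parts as needed): a_1 = -184 + 32·π^2.

Final answer: -184 + 32·π^2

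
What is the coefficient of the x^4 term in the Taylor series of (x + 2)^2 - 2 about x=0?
Expand to order 4: (x + 2)^2 - 2 = x^2 + 4·x + 2 + O(x^5).
The coefficient of x^4 is 0.

Final answer: 0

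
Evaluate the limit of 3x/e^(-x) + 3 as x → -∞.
The quotient is an ∞/∞ indeterminate form as x → -∞.
Compare growth rates of the dominant terms (exponentials ≫ polynomials ≫ logarithms), or apply L'Hôpital's rule; the quotient → 0.
Adding the constant: 0 + 3 = 3. Limit = 3.

Final answer: 3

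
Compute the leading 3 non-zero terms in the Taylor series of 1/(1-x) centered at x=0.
x^2 + x + 1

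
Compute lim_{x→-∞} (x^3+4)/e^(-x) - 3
The quotient is an ∞/∞ indeterminate form as x → -∞.
Compare growth rates of the dominant terms (exponentials ≫ polynomials ≫ logarithms), or apply L'Hôpital's rule; the quotient → 0.
Adding the constant: 0 - 3 = -3. Limit = -3.

Final answer: -3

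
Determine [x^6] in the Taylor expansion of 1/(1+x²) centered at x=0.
Expand to order 6: 1/(1+x²) = -x^6 + x^4 - x^2 + 1 + O(x^7).
The coefficient of x^6 is -1.

Final answer: -1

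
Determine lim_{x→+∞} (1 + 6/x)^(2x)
As x → +∞: write (1 + 6/x)^(2x) = ((1 + 6/x)^x)^2 → (e^6)^2 = e^12.
Limit = e^(12).

Final answer: e^(12)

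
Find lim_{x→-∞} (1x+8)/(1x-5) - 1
Evaluate the dominant behaviour as x → -∞; each term tends to a finite value or vanishes.
Limit = 0.

Final answer: 0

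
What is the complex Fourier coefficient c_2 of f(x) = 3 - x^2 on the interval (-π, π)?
Compute the real Fourier coefficients first: a_2 = -1, b_2 = 0.
Then c_2 = (a_2 − i·b_2)/2 = -1/2.

Final answer: -1/2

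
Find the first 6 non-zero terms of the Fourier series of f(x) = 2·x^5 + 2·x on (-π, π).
(-80·π^2 + 4·π^4 + 484)·sin(x) + (-2·π^4 - 17 + 10·π^2)·sin(2·x) + (-80·π^2/27 + 268/81 + 4·π^4/3)·sin(3·x) + (-π^4 - 47/32 + 5·π^2/4)·sin(4·x) + (-16·π^2/25 + 596/625 + 4·π^4/5)·sin(5·x) + (-2·π^4/3 - 59/81 + 10·π^2/27)·sin(6·x)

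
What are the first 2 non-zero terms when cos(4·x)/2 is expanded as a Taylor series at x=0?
1/2 - 4·x^2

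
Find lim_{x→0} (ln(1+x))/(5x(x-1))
Both numerator and denominator → 0 as x → 0; this is a 0/0 indeterminate form.
Expand each to leading order near x = 0: numerator ~ x, denominator ~ -5·x.
The limit of the ratio is -1/5.

Final answer: -1/5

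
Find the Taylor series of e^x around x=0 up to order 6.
x^6/720 + x^5/120 + x^4/24 + x^3/6 + x^2/2 + x + 1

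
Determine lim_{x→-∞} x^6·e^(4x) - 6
The product is a 0·∞ indeterminate form at x → -∞.
Rewrite the product as x^6 / e^(-4x) (an ∞/∞ form) and apply L'Hôpital, or use the standard hierarchy e^(4|x|) ≫ |x^6| as x → -∞.
The indeterminate product → 0, so the limit = -6.

Final answer: -6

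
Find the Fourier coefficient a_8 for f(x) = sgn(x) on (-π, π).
a_8 = (1/π) ∫_{-π}^{π} f(x)·cos(8x) dx.
Evaluate the integral (use parity and integration by parts as needed): a_8 = 0.

Final answer: 0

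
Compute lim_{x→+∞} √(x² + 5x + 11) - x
This is an ∞ − ∞ indeterminate form.
Multiply and divide by the conjugate √(x²+5x + 11) + x; the x² terms cancel, leaving (5x + 11)/(√(x²+5x + 11)+x) → 5/2.
Limit = 5/2.

Final answer: 5/2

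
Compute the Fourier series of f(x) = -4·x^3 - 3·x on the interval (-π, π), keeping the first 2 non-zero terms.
(42 - 8·π^2)·sin(x) + (-3 + 4·π^2)·sin(2·x)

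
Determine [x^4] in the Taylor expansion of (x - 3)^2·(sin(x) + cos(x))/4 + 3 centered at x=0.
Expand to order 4: (x - 3)^2·(sin(x) + cos(x))/4 + 3 = 7·x^4/32 + 5·x^3/8 - 19·x^2/8 + 3·x/4 + 21/4 + O(x^5).
The coefficient of x^4 is 7/32.

Final answer: 7/32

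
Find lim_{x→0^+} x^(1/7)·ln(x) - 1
The product is a 0·∞ indeterminate form at x → 0⁺.
Rewrite the product as ln(x) / x^(-1/7) and apply L'Hôpital, or use the standard hierarchy x^(-1/7) ≫ |ln x| as x → 0⁺.
The indeterminate product → 0, so the limit = -1.

Final answer: -1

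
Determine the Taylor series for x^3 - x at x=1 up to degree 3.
2·(x - 1) + 3·(x - 1)^2 + (x - 1)^3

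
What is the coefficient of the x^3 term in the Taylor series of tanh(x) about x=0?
Expand to order 3: tanh(x) = -x^3/3 + x + O(x^4).
The coefficient of x^3 is -1/3.

Final answer: -1/3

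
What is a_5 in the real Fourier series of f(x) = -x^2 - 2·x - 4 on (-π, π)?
a_5 = (1/π) ∫_{-π}^{π} f(x)·cos(5x) dx.
Evaluate the integral (use parity and integration by parts as needed): a_5 = 4/25.

Final answer: 4/25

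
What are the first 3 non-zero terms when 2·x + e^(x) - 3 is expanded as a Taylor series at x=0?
x^2/2 + 3·x - 2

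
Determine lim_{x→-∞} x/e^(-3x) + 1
The quotient is an ∞/∞ indeterminate form as x → -∞.
Compare growth rates of the dominant terms (exponentials ≫ polynomials ≫ logarithms), or apply L'Hôpital's rule; the quotient → 0.
Adding the constant: 0 + 1 = 1. Limit = 1.

Final answer: 1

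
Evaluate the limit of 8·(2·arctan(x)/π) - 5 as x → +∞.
Evaluate the dominant behaviour as x → +∞; each term tends to a finite value or vanishes.
Limit = 3.

Final answer: 3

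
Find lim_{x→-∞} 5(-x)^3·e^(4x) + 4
The product is a 0·∞ indeterminate form at x → -∞.
Rewrite the product as 5(-x)^3 / e^(-4x) (an ∞/∞ form) and apply L'Hôpital, or use the standard hierarchy e^(4|x|) ≫ |(-x)^3| as x → -∞.
The indeterminate product → 0, so the limit = 4.

Final answer: 4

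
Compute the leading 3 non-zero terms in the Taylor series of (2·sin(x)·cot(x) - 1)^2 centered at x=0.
7·x^4/6 - 2·x^2 + 1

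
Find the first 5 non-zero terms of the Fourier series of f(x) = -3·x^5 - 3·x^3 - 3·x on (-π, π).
(-690 - 6·π^4 + 114·π^2)·sin(x) + (-12·π^2 + 21 + 3·π^4)·sin(2·x) + (-2·π^4 - 98/27 + 22·π^2/9)·sin(3·x) + (-3·π^2/8 + 105/64 + 3·π^4/2)·sin(4·x) + (-6·π^4/5 - 6·π^2/25 - 714/625)·sin(5·x)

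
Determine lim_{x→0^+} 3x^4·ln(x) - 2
The product is a 0·∞ indeterminate form at x → 0⁺.
Rewrite the product as 3·ln(x) / x^(-4) and apply L'Hôpital, or use the standard hierarchy x^(-4) ≫ |ln x| as x → 0⁺.
The indeterminate product → 0, so the limit = -2.

Final answer: -2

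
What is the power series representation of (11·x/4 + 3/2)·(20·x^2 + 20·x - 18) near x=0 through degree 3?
55·x^3 + 85·x^2 - 39·x/2 - 27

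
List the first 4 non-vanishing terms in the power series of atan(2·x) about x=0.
-128·x^7/7 + 32·x^5/5 - 8·x^3/3 + 2·x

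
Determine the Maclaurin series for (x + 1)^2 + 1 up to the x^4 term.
x^2 + 2·x + 2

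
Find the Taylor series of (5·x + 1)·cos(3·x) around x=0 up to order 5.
135·x^5/8 + 27·x^4/8 - 45·x^3/2 - 9·x^2/2 + 5·x + 1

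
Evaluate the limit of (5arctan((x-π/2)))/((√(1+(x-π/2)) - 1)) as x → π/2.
Both numerator and denominator → 0 as x → π/2; this is a 0/0 indeterminate form.
Expand each to leading order near x = π/2: numerator ~ 5·(x - π/2), denominator ~ (x - π/2)/2.
The limit of the ratio is 10.

Final answer: 10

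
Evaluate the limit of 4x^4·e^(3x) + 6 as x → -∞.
The product is a 0·∞ indeterminate form at x → -∞.
Rewrite the product as 4x^4 / e^(-3x) (an ∞/∞ form) and apply L'Hôpital, or use the standard hierarchy e^(3|x|) ≫ |x^4| as x → -∞.
The indeterminate product → 0, so the limit = 6.

Final answer: 6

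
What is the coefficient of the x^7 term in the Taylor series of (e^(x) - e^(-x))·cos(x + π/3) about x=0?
Expand to order 7: (e^(x) - e^(-x))·cos(x + π/3) = x^7/630 + √(3)·x^6/90 - x^5/30 - x^3/3 - √(3)·x^2 + x + O(x^8).
The coefficient of x^7 is 1/630.

Final answer: 1/630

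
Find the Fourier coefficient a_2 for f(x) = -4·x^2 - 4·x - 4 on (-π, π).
a_2 = (1/π) ∫_{-π}^{π} f(x)·cos(2x) dx.
Evaluate the integral (use parity and integration by parts as needed): a_2 = -4.

Final answer: -4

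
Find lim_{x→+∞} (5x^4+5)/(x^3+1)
This is an ∞/∞ indeterminate form as x → +∞.
Divide numerator and denominator by x^4 and let the lower-order terms vanish; the numerator's degree 4 exceeds the denominator's degree 3, so the quotient diverges.
Limit = ∞.

Final answer: ∞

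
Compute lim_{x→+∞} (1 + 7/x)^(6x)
As x → +∞: write (1 + 7/x)^(6x) = ((1 + 7/x)^x)^6 → (e^7)^6 = e^42.
Limit = e^(42).

Final answer: e^(42)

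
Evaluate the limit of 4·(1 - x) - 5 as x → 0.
Direct substitution at x = 0 gives -1.

Final answer: -1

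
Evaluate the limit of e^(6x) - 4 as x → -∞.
Evaluate the dominant behaviour as x → -∞; each term tends to a finite value or vanishes.
Limit = -4.

Final answer: -4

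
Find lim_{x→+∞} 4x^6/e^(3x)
This is an ∞/∞ indeterminate form as x → +∞.
The exponential denominator e^(3x) dominates the polynomial numerator (e^x ≫ x^6 as x → ∞), so the quotient → 0.
Limit = 0.

Final answer: 0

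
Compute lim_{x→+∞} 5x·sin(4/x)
As x → +∞: let u = 4/x → 0⁺; then 5·x·sin(4/x) = 5·4·sin(u)/u → 5·4·1 = 20.
Limit = 20.

Final answer: 20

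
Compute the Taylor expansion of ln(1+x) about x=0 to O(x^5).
-x^4/4 + x^3/3 - x^2/2 + x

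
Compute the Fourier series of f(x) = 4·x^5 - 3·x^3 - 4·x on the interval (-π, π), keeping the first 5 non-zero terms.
(-166·π^2 + 8·π^4 + 988)·sin(x) + (-4·π^4 - 61/2 + 23·π^2)·sin(2·x) + (-214·π^2/27 + 212/81 + 8·π^4/3)·sin(3·x) + (-2·π^4 + 1/2 + 4·π^2)·sin(4·x) + (-62·π^2/25 - 628/625 + 8·π^4/5)·sin(5·x)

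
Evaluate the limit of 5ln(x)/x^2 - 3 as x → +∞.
The quotient is an ∞/∞ indeterminate form as x → +∞.
The polynomial denominator x^2 dominates the logarithmic numerator (any positive power of x ≫ ln(x) as x → ∞), so the quotient → 0.
Adding the constant: 0 - 3 = -3. Limit = -3.

Final answer: -3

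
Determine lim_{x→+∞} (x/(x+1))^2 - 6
As x → +∞: x/(x+1) = 1/(1 + 1/x) → 1, and the 2nd power of a limit-1 base also → 1; with the additive constant, 1 - 6 = -5.
Limit = -5.

Final answer: -5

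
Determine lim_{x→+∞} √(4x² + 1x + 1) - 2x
As x → +∞: multiply by the conjugate to get (1x+1)/(√(4x²+1x+1)+2x); the denominator ~ 4x, so the limit is 1/4.
Limit = 1/4.

Final answer: 1/4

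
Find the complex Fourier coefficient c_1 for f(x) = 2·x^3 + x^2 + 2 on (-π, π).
Compute the real Fourier coefficients first: a_1 = -4, b_1 = -24 + 4·π^2.
Then c_1 = (a_1 − i·b_1)/2 = -2 - 2·i·π^2 + 12·i.

Final answer: -2 - 2·i·π^2 + 12·i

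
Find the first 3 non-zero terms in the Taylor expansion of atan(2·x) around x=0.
32·x^5/5 - 8·x^3/3 + 2·x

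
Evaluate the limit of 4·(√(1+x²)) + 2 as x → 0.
Direct substitution at x = 0 gives 6.

Final answer: 6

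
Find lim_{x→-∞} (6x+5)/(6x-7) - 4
Evaluate the dominant behaviour as x → -∞; each term tends to a finite value or vanishes.
Limit = -3.

Final answer: -3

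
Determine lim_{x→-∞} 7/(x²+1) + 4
Evaluate the dominant behaviour as x → -∞; each term tends to a finite value or vanishes.
Limit = 4.

Final answer: 4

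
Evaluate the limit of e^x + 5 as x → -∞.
Evaluate the dominant behaviour as x → -∞; each term tends to a finite value or vanishes.
Limit = 5.

Final answer: 5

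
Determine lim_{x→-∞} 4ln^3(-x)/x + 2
The quotient is an ∞/∞ indeterminate form as x → -∞.
Compare growth rates of the dominant terms (exponentials ≫ polynomials ≫ logarithms), or apply L'Hôpital's rule; the quotient → 0.
Adding the constant: 0 + 2 = 2. Limit = 2.

Final answer: 2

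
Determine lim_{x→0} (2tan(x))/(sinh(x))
Both numerator and denominator → 0 as x → 0; this is a 0/0 indeterminate form.
Expand each to leading order near x = 0: numerator ~ 2·x, denominator ~ x.
The limit of the ratio is 2.

Final answer: 2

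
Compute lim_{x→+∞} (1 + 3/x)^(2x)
As x → +∞: write (1 + 3/x)^(2x) = ((1 + 3/x)^x)^2 → (e^3)^2 = e^6.
Limit = e^(6).

Final answer: e^(6)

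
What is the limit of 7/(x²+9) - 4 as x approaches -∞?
Evaluate the dominant behaviour as x → -∞; each term tends to a finite value or vanishes.
Limit = -4.

Final answer: -4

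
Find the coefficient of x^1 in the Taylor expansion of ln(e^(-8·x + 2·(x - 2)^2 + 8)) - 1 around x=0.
Expand to order 1: ln(e^(-8·x + 2·(x - 2)^2 + 8)) - 1 = 15 - 16·x + O(x^2).
The coefficient of x^1 is -16.

Final answer: -16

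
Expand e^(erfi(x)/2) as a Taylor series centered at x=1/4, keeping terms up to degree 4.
e^(erfi(1/4)/2) + e^(1/16)·e^(erfi(1/4)/2)·(x - 1/4)/√(π) + (π·e^(1/16)·e^(erfi(1/4)/2) + 2·√(π)·e^(1/8)·e^(erfi(1/4)/2))·(x - 1/4)^2/(4·π^(3/2)) + (4·π^(3/2)·e^(3/16)·e^(erfi(1/4)/2) + 6·π^2·e^(1/8)·e^(erfi(1/4)/2) + 9·π^(5/2)·e^(1/16)·e^(erfi(1/4)/2))·(x - 1/4)^3/(24·π^3) + (8·π^3·e^(1/4)·e^(erfi(1/4)/2) + 24·π^(7/2)·e^(3/16)·e^(erfi(1/4)/2) + 25·π^(9/2)·e^(1/16)·e^(erfi(1/4)/2) + 78·π^4·e^(1/8)·e^(erfi(1/4)/2))·(x - 1/4)^4/(192·π^5)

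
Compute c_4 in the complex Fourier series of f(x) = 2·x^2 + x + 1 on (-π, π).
Compute the real Fourier coefficients first: a_4 = 1/2, b_4 = -1/2.
Then c_4 = (a_4 − i·b_4)/2 = 1/4 + i/4.

Final answer: 1/4 + i/4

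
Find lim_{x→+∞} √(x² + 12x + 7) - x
This is an ∞ − ∞ indeterminate form.
Multiply and divide by the conjugate √(x²+12x + 7) + x; the x² terms cancel, leaving (12x + 7)/(√(x²+12x + 7)+x) → 12/2 = 6.
Limit = 6.

Final answer: 6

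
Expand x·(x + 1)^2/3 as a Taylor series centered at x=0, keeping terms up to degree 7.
x^3/3 + 2·x^2/3 + x/3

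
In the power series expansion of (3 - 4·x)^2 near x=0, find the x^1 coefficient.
Expand to order 1: (3 - 4·x)^2 = 9 - 24·x + O(x^2).
The coefficient of x^1 is -24.

Final answer: -24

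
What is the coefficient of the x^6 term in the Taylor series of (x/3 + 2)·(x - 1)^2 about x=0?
Expand to order 6: (x/3 + 2)·(x - 1)^2 = x^3/3 + 4·x^2/3 - 11·x/3 + 2 + O(x^7).
The coefficient of x^6 is 0.

Final answer: 0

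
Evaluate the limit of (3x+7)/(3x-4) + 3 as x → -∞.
Evaluate the dominant behaviour as x → -∞; each term tends to a finite value or vanishes.
Limit = 4.

Final answer: 4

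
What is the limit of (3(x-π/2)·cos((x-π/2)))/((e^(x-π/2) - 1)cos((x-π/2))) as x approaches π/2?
Both numerator and denominator → 0 as x → π/2; this is a 0/0 indeterminate form.
Expand each to leading order near x = π/2: numerator ~ 3·(x - π/2), denominator ~ (x - π/2).
The limit of the ratio is 3.

Final answer: 3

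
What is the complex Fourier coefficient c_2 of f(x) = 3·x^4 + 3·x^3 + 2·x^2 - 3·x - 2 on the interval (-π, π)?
Compute the real Fourier coefficients first: a_2 = -7 + 6·π^2, b_2 = 15/2 - 3·π^2.
Then c_2 = (a_2 − i·b_2)/2 = -7/2 + 3·π^2 - 15·i/4 + 3·i·π^2/2.

Final answer: -7/2 + 3·π^2 - 15·i/4 + 3·i·π^2/2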